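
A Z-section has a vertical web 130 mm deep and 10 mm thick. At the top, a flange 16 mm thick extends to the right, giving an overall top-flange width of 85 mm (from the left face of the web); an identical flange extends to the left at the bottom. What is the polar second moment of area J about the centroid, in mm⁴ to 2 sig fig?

Treat the section as a set of non-overlapping primitives; coordinates are from the bounding-box lower-left.
Web: 10 × 130, A = 1 300 mm², y = 65 mm, Ī = 1 830 833 mm⁴.
Top flange (beyond web): 75 × 16, A = 1 200 mm², y = 122 mm, Ī = 25 600 mm⁴.
Bottom flange (beyond web): 75 × 16, A = 1 200 mm², y = 8 mm, Ī = 25 600 mm⁴.
Centroid: ȳ = ΣA·y / ΣA = 65 mm.
Transfer each piece to the centroidal x-axis using Ī + A·d² with d = y − 65:
  web: d = 0 mm → contributes +1 830 833 mm⁴
  top flange (beyond web): d = 57 mm → contributes +3 924 400 mm⁴
  bottom flange (beyond web): d = -57 mm → contributes +3 924 400 mm⁴
Total I = 9 679 633 mm⁴.
For the y-axis: x̄ = 80 mm.
Repeating about the centroidal y-axis gives I_y = 5 470 833 mm⁴.
Polar second moment: J = I_x + I_y = 15 150 467 mm⁴.

J ≈ 1.5 × 10⁷ mm⁴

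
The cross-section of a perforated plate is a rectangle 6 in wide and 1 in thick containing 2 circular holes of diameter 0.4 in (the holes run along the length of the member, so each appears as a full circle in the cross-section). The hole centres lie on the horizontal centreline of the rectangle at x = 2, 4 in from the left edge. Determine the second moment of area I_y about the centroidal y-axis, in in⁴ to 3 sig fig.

Decompose the section into non-overlapping parts with the origin at the bottom-left of its bounding rectangle.
Plate: 6 × 1, A = 6 in², x = 3 in, Ī = 18 in⁴.
Hole 1 (subtracted): ⌀0.4, A = 0.12566 in², x = 2 in, Ī = 0.0012566 in⁴.
Hole 2 (subtracted): ⌀0.4, A = 0.12566 in², x = 4 in, Ī = 0.0012566 in⁴.
By symmetry the centroid is at mid-width, x̄ = 3 in.
Transfer each piece to the centroidal y-axis using Ī + A·d² with d = x − 3:
  plate: d = 0 in → contributes +18 in⁴
  hole 1: d = -1 in → contributes −0.12692 in⁴
  hole 2: d = 1 in → contributes −0.12692 in⁴
Total I = 17.746 in⁴.

I_y ≈ 17.7 in⁴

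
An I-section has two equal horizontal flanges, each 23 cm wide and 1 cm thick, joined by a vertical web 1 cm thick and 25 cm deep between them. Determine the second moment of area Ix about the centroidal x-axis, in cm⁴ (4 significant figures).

Ix ≈ 9080 cm⁴

Decompose the section into non-overlapping parts with the origin at the bottom-left of its bounding rectangle.
Bottom flange: 23 × 1, A = 23 cm², y = 0.5 cm, Ī = 1.91667 cm⁴.
Web: 1 × 25, A = 25 cm², y = 13.5 cm, Ī = 1302.08 cm⁴.
Top flange: 23 × 1, A = 23 cm², y = 26.5 cm, Ī = 1.91667 cm⁴.
By symmetry the centroid is at mid-height, ȳ = 13.5 cm.
Transfer each piece to the centroidal x-axis using Ī + A·d² with d = y − 13.5:
  bottom flange: d = -13 cm → contributes +3888.92 cm⁴
  web: d = 0 cm → contributes +1302.08 cm⁴
  top flange: d = 13 cm → contributes +3888.92 cm⁴
Total I = 9079.92 cm⁴.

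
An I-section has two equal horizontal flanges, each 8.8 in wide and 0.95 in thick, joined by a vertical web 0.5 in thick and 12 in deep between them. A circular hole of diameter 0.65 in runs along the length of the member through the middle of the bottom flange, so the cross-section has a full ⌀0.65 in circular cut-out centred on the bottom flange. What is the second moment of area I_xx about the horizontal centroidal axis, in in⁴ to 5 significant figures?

Break the section into simple shapes (no overlaps), measuring from the bottom-left corner of the bounding box.
Bottom flange: 8.8 × 0.95, A = 8.36 in², y = 0.475 in, Ī = 0.6287417 in⁴.
Web: 0.5 × 12, A = 6 in², y = 6.95 in, Ī = 72 in⁴.
Top flange: 8.8 × 0.95, A = 8.36 in², y = 13.425 in, Ī = 0.6287417 in⁴.
Hole (subtracted): ⌀0.65, A = 0.3318307 in², y = 0.475 in, Ī = 0.008762405 in⁴.
Centroid: ȳ = ΣA·y / ΣA = 7.045971 in.
Transfer each piece to the horizontal centroidal axis using Ī + A·d² with d = y − 7.045971:
  bottom flange: d = -6.570971 in → contributes +361.5939 in⁴
  web: d = -0.09597051 in → contributes +72.05526 in⁴
  top flange: d = 6.379029 in → contributes +340.814 in⁴
  hole: d = -6.570971 in → contributes −14.33643 in⁴
Total I = 760.1268 in⁴.

I_xx ≈ 760.13 in⁴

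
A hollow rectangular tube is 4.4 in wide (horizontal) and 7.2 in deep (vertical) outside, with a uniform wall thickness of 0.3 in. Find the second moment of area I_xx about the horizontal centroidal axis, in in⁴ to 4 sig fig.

Split into non-overlapping primitives; take the origin at the lower-left of the bounding box.
Outer rectangle: 4.4 × 7.2, A = 31.68 in², y = 3.6 in, Ī = 136.858 in⁴.
Inner void (subtracted): 3.8 × 6.6, A = 25.08 in², y = 3.6 in, Ī = 91.0404 in⁴.
By symmetry the centroid is at mid-height, ȳ = 3.6 in.
All pieces are centred on the horizontal centroidal axis, so I = ΣĪ (holes subtracted) = 45.8172 in⁴.

I_xx ≈ 45.82 in⁴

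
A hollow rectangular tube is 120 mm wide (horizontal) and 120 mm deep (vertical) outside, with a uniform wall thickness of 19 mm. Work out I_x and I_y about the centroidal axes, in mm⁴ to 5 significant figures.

I_x ≈ 1.3512 × 10⁷ mm⁴, I_y ≈ 1.3512 × 10⁷ mm⁴

Treat the section as a set of non-overlapping primitives; coordinates are from the bounding-box lower-left.
Outer rectangle: 120 × 120, A = 14 400 mm², y = 60 mm, Ī = 17 280 000 mm⁴.
Inner void (subtracted): 82 × 82, A = 6 724 mm², y = 60 mm, Ī = 3 767 681 mm⁴.
By symmetry the centroid is at mid-height, ȳ = 60 mm.
All pieces are centred on the centroidal x-axis, so I = ΣĪ (holes subtracted) = 13 512 319 mm⁴.
Repeating about the centroidal y-axis gives I_y = 13 512 319 mm⁴.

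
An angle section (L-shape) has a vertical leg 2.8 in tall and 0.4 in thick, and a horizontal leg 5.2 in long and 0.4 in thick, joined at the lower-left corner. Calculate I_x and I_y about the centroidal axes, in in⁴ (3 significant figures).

Split into non-overlapping primitives; take the origin at the lower-left of the bounding box.
Vertical leg: 0.4 × 2.8, A = 1.12 in², y = 1.4 in, Ī = 0.73173 in⁴.
Horizontal leg (remainder): 4.8 × 0.4, A = 1.92 in², y = 0.2 in, Ī = 0.0256 in⁴.
Centroid: ȳ = ΣA·y / ΣA = 0.64211 in.
Transfer each piece to the centroidal x-axis using Ī + A·d² with d = y − 0.64211:
  vertical leg: d = 0.75789 in → contributes +1.3751 in⁴
  horizontal leg (remainder): d = -0.44211 in → contributes +0.40088 in⁴
Total I = 1.7759 in⁴.
For the y-axis: x̄ = 1.8421 in.
Repeating about the centroidal y-axis gives I_y = 8.4831 in⁴.

I_x ≈ 1.78 in⁴, I_y ≈ 8.48 in⁴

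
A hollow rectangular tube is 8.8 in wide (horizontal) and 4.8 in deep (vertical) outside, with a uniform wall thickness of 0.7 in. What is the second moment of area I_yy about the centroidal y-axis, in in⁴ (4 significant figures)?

I_yy ≈ 157.8 in⁴

Decompose the section into non-overlapping parts with the origin at the bottom-left of its bounding rectangle.
Outer rectangle: 8.8 × 4.8, A = 42.24 in², x = 4.4 in, Ī = 272.589 in⁴.
Inner void (subtracted): 7.4 × 3.4, A = 25.16 in², x = 4.4 in, Ī = 114.813 in⁴.
By symmetry the centroid is at mid-width, x̄ = 4.4 in.
All pieces are centred on the centroidal y-axis, so I = ΣĪ (holes subtracted) = 157.775 in⁴.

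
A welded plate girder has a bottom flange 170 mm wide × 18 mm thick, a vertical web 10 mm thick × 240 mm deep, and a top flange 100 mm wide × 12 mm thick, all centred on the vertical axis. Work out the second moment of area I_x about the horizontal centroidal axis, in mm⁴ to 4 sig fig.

Treat the section as a set of non-overlapping primitives; coordinates are from the bounding-box lower-left.
Bottom plate: 170 × 18, A = 3 060 mm², y = 9 mm, Ī = 82 620 mm⁴.
Web plate: 10 × 240, A = 2 400 mm², y = 138 mm, Ī = 11 520 000 mm⁴.
Top plate: 100 × 12, A = 1 200 mm², y = 264 mm, Ī = 14 400 mm⁴.
Centroid: ȳ = ΣA·y / ΣA = 101.432 mm.
Transfer each piece to the horizontal centroidal axis using Ī + A·d² with d = y − 101.432:
  bottom plate: d = -92.4324 mm → contributes +26 226 509 mm⁴
  web plate: d = 36.5676 mm → contributes +14 729 249 mm⁴
  top plate: d = 162.568 mm → contributes +31 728 257 mm⁴
Total I = 72 684 015 mm⁴.

I_x ≈ 7.268 × 10⁷ mm⁴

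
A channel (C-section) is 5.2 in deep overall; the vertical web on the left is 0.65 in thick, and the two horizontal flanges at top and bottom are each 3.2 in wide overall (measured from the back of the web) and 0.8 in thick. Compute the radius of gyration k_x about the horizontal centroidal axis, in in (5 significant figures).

k_x ≈ 1.9228 in

Treat the section as a set of non-overlapping primitives; coordinates are from the bounding-box lower-left.
Web: 0.65 × 5.2, A = 3.38 in², y = 2.6 in, Ī = 7.616267 in⁴.
Top flange (beyond web): 2.55 × 0.8, A = 2.04 in², y = 4.8 in, Ī = 0.1088 in⁴.
Bottom flange (beyond web): 2.55 × 0.8, A = 2.04 in², y = 0.4 in, Ī = 0.1088 in⁴.
By symmetry the centroid is at mid-height, ȳ = 2.6 in.
Transfer each piece to the horizontal centroidal axis using Ī + A·d² with d = y − 2.6:
  web: d = 0 in → contributes +7.616267 in⁴
  top flange (beyond web): d = 2.2 in → contributes +9.9824 in⁴
  bottom flange (beyond web): d = -2.2 in → contributes +9.9824 in⁴
Total I = 27.58107 in⁴.
Radius of gyration: k = √(I/A) = √(27.58107 / 7.46) = 1.922809 in.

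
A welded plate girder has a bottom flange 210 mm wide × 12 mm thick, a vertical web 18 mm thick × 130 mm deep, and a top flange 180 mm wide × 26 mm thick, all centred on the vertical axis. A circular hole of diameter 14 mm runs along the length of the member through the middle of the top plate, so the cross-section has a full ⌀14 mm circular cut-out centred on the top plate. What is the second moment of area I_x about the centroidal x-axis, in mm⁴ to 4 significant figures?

I_x ≈ 4.060 × 10⁷ mm⁴

Decompose the section into non-overlapping parts with the origin at the bottom-left of its bounding rectangle.
Bottom plate: 210 × 12, A = 2 520 mm², y = 6 mm, Ī = 30 240 mm⁴.
Web plate: 18 × 130, A = 2 340 mm², y = 77 mm, Ī = 3 295 500 mm⁴.
Top plate: 180 × 26, A = 4 680 mm², y = 155 mm, Ī = 263 640 mm⁴.
Hole (subtracted): ⌀14, A = 153.938 mm², y = 155 mm, Ī = 1885.74 mm⁴.
Centroid: ȳ = ΣA·y / ΣA = 95.5501 mm.
Transfer each piece to the centroidal x-axis using Ī + A·d² with d = y − 95.5501:
  bottom plate: d = -89.5501 mm → contributes +20 238 697 mm⁴
  web plate: d = -18.5501 mm → contributes +4 100 713 mm⁴
  top plate: d = 59.4499 mm → contributes +16 804 094 mm⁴
  hole: d = 59.4499 mm → contributes −545 947 mm⁴
Total I = 40 597 557 mm⁴.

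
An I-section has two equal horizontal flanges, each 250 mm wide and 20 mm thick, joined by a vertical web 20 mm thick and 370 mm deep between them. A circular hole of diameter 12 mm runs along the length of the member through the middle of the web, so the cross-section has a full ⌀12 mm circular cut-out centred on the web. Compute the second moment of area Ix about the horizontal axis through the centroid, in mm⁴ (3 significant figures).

Split into non-overlapping primitives; take the origin at the lower-left of the bounding box.
Bottom flange: 250 × 20, A = 5 000 mm², y = 10 mm, Ī = 166 667 mm⁴.
Web: 20 × 370, A = 7 400 mm², y = 205 mm, Ī = 84 421 667 mm⁴.
Top flange: 250 × 20, A = 5 000 mm², y = 400 mm, Ī = 166 667 mm⁴.
Hole (subtracted): ⌀12, A = 113.1 mm², y = 205 mm, Ī = 1017.9 mm⁴.
By symmetry the centroid is at mid-height, ȳ = 205 mm.
Transfer each piece to the horizontal axis through the centroid using Ī + A·d² with d = y − 205:
  bottom flange: d = -195 mm → contributes +190 291 667 mm⁴
  web: d = 0 mm → contributes +84 421 667 mm⁴
  top flange: d = 195 mm → contributes +190 291 667 mm⁴
  hole: d = 0 mm → contributes −1017.9 mm⁴
Total I = 465 003 982 mm⁴.

Ix ≈ 4.65 × 10⁸ mm⁴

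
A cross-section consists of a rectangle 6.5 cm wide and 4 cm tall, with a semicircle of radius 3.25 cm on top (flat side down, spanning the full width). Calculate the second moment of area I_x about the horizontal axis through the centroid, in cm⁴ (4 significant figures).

Split into non-overlapping primitives; take the origin at the lower-left of the bounding box.
Rectangular body: 6.5 × 4, A = 26 cm², y = 2 cm, Ī = 34.6667 cm⁴.
Semicircular cap: semicircle r = 3.25, A = 16.5915 cm², y = 5.37934 cm, Ī = 12.2452 cm⁴.
Centroid: ȳ = ΣA·y / ΣA = 3.31642 cm.
Transfer each piece to the horizontal axis through the centroid using Ī + A·d² with d = y − 3.31642:
  rectangular body: d = -1.31642 cm → contributes +79.7239 cm⁴
  semicircular cap: d = 2.06292 cm → contributes +82.8527 cm⁴
Total I = 162.577 cm⁴.

I_x ≈ 162.6 cm⁴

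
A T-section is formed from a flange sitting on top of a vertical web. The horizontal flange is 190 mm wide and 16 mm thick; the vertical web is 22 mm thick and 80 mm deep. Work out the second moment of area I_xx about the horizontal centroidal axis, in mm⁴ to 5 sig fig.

I_xx ≈ 3.5717 × 10⁶ mm⁴

Decompose the section into non-overlapping parts with the origin at the bottom-left of its bounding rectangle.
Flange: 190 × 16, A = 3 040 mm², y = 88 mm, Ī = 64853.33 mm⁴.
Web: 22 × 80, A = 1 760 mm², y = 40 mm, Ī = 938666.7 mm⁴.
Centroid: ȳ = ΣA·y / ΣA = 70.4 mm.
Transfer each piece to the horizontal centroidal axis using Ī + A·d² with d = y − 70.4:
  flange: d = 17.6 mm → contributes +1 006 524 mm⁴
  web: d = -30.4 mm → contributes +2 565 188 mm⁴
Total I = 3 571 712 mm⁴.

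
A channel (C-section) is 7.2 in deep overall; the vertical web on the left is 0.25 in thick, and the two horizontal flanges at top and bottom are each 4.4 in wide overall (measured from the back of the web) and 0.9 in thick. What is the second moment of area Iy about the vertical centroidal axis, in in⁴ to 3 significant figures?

Iy ≈ 17.8 in⁴

Treat the section as a set of non-overlapping primitives; coordinates are from the bounding-box lower-left.
Web: 0.25 × 7.2, A = 1.8 in², x = 0.125 in, Ī = 0.009375 in⁴.
Top flange (beyond web): 4.15 × 0.9, A = 3.735 in², x = 2.325 in, Ī = 5.3605 in⁴.
Bottom flange (beyond web): 4.15 × 0.9, A = 3.735 in², x = 2.325 in, Ī = 5.3605 in⁴.
Centroid: x̄ = ΣA·x / ΣA = 1.8978 in.
Transfer each piece to the vertical centroidal axis using Ī + A·d² with d = x − 1.8978:
  web: d = -1.7728 in → contributes +5.6665 in⁴
  top flange (beyond web): d = 0.42718 in → contributes +6.0421 in⁴
  bottom flange (beyond web): d = 0.42718 in → contributes +6.0421 in⁴
Total I = 17.751 in⁴.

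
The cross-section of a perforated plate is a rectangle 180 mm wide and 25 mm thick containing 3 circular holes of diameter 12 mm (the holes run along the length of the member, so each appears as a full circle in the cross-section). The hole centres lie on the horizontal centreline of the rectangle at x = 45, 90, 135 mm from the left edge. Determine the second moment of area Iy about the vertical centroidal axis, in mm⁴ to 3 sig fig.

Iy ≈ 1.17 × 10⁷ mm⁴

Split into non-overlapping primitives; take the origin at the lower-left of the bounding box.
Plate: 180 × 25, A = 4 500 mm², x = 90 mm, Ī = 12 150 000 mm⁴.
Hole 1 (subtracted): ⌀12, A = 113.1 mm², x = 45 mm, Ī = 1017.9 mm⁴.
Hole 2 (subtracted): ⌀12, A = 113.1 mm², x = 90 mm, Ī = 1017.9 mm⁴.
Hole 3 (subtracted): ⌀12, A = 113.1 mm², x = 135 mm, Ī = 1017.9 mm⁴.
By symmetry the centroid is at mid-width, x̄ = 90 mm.
Transfer each piece to the vertical centroidal axis using Ī + A·d² with d = x − 90:
  plate: d = 0 mm → contributes +12 150 000 mm⁴
  hole 1: d = -45 mm → contributes −230 040 mm⁴
  hole 2: d = 0 mm → contributes −1017.9 mm⁴
  hole 3: d = 45 mm → contributes −230 040 mm⁴
Total I = 11 688 902 mm⁴.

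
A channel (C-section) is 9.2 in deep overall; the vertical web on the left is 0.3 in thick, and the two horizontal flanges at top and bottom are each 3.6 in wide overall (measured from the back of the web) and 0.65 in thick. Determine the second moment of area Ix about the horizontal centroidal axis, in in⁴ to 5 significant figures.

Ix ≈ 98.021 in⁴

Treat the section as a set of non-overlapping primitives; coordinates are from the bounding-box lower-left.
Web: 0.3 × 9.2, A = 2.76 in², y = 4.6 in, Ī = 19.4672 in⁴.
Top flange (beyond web): 3.3 × 0.65, A = 2.145 in², y = 8.875 in, Ī = 0.07552188 in⁴.
Bottom flange (beyond web): 3.3 × 0.65, A = 2.145 in², y = 0.325 in, Ī = 0.07552188 in⁴.
By symmetry the centroid is at mid-height, ȳ = 4.6 in.
Transfer each piece to the horizontal centroidal axis using Ī + A·d² with d = y − 4.6:
  web: d = 0 in → contributes +19.4672 in⁴
  top flange (beyond web): d = 4.275 in → contributes +39.27674 in⁴
  bottom flange (beyond web): d = -4.275 in → contributes +39.27674 in⁴
Total I = 98.02068 in⁴.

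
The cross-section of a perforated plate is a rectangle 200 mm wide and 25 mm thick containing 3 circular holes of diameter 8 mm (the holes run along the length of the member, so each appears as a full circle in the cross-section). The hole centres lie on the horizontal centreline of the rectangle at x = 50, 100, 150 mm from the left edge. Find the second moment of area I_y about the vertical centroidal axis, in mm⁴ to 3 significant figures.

I_y ≈ 1.64 × 10⁷ mm⁴

Treat the section as a set of non-overlapping primitives; coordinates are from the bounding-box lower-left.
Plate: 200 × 25, A = 5 000 mm², x = 100 mm, Ī = 16 666 667 mm⁴.
Hole 1 (subtracted): ⌀8, A = 50.265 mm², x = 50 mm, Ī = 201.06 mm⁴.
Hole 2 (subtracted): ⌀8, A = 50.265 mm², x = 100 mm, Ī = 201.06 mm⁴.
Hole 3 (subtracted): ⌀8, A = 50.265 mm², x = 150 mm, Ī = 201.06 mm⁴.
By symmetry the centroid is at mid-width, x̄ = 100 mm.
Transfer each piece to the vertical centroidal axis using Ī + A·d² with d = x − 100:
  plate: d = 0 mm → contributes +16 666 667 mm⁴
  hole 1: d = -50 mm → contributes −125 865 mm⁴
  hole 2: d = 0 mm → contributes −201.06 mm⁴
  hole 3: d = 50 mm → contributes −125 865 mm⁴
Total I = 16 414 736 mm⁴.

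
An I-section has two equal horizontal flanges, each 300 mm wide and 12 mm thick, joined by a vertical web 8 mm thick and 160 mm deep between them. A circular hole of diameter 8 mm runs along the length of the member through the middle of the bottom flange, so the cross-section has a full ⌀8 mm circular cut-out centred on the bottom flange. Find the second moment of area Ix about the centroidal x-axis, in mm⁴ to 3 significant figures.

Ix ≈ 5.57 × 10⁷ mm⁴

Break the section into simple shapes (no overlaps), measuring from the bottom-left corner of the bounding box.
Bottom flange: 300 × 12, A = 3 600 mm², y = 6 mm, Ī = 43 200 mm⁴.
Web: 8 × 160, A = 1 280 mm², y = 92 mm, Ī = 2 730 667 mm⁴.
Top flange: 300 × 12, A = 3 600 mm², y = 178 mm, Ī = 43 200 mm⁴.
Hole (subtracted): ⌀8, A = 50.265 mm², y = 6 mm, Ī = 201.06 mm⁴.
Centroid: ȳ = ΣA·y / ΣA = 92.513 mm.
Transfer each piece to the centroidal x-axis using Ī + A·d² with d = y − 92.513:
  bottom flange: d = -86.513 mm → contributes +26 987 277 mm⁴
  web: d = -0.51281 mm → contributes +2 731 003 mm⁴
  top flange: d = 85.487 mm → contributes +26 352 216 mm⁴
  hole: d = -86.513 mm → contributes −376 411 mm⁴
Total I = 55 694 085 mm⁴.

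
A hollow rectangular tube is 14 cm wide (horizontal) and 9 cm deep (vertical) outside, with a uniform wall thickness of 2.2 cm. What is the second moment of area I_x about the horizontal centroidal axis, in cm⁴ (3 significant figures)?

Break the section into simple shapes (no overlaps), measuring from the bottom-left corner of the bounding box.
Outer rectangle: 14 × 9, A = 126 cm², y = 4.5 cm, Ī = 850.5 cm⁴.
Inner void (subtracted): 9.6 × 4.6, A = 44.16 cm², y = 4.5 cm, Ī = 77.869 cm⁴.
By symmetry the centroid is at mid-height, ȳ = 4.5 cm.
All pieces are centred on the horizontal centroidal axis, so I = ΣĪ (holes subtracted) = 772.63 cm⁴.

I_x ≈ 773 cm⁴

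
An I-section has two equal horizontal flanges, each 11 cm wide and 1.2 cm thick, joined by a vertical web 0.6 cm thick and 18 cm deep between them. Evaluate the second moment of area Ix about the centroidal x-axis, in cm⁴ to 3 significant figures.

Ix ≈ 2730 cm⁴

Decompose the section into non-overlapping parts with the origin at the bottom-left of its bounding rectangle.
Bottom flange: 11 × 1.2, A = 13.2 cm², y = 0.6 cm, Ī = 1.584 cm⁴.
Web: 0.6 × 18, A = 10.8 cm², y = 10.2 cm, Ī = 291.6 cm⁴.
Top flange: 11 × 1.2, A = 13.2 cm², y = 19.8 cm, Ī = 1.584 cm⁴.
By symmetry the centroid is at mid-height, ȳ = 10.2 cm.
Transfer each piece to the centroidal x-axis using Ī + A·d² with d = y − 10.2:
  bottom flange: d = -9.6 cm → contributes +1218.1 cm⁴
  web: d = 0 cm → contributes +291.6 cm⁴
  top flange: d = 9.6 cm → contributes +1218.1 cm⁴
Total I = 2727.8 cm⁴.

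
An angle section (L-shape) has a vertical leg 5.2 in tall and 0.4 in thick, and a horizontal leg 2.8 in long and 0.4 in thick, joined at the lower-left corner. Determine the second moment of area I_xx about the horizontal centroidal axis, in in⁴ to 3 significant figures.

Break the section into simple shapes (no overlaps), measuring from the bottom-left corner of the bounding box.
Vertical leg: 0.4 × 5.2, A = 2.08 in², y = 2.6 in, Ī = 4.6869 in⁴.
Horizontal leg (remainder): 2.4 × 0.4, A = 0.96 in², y = 0.2 in, Ī = 0.0128 in⁴.
Centroid: ȳ = ΣA·y / ΣA = 1.8421 in.
Transfer each piece to the horizontal centroidal axis using Ī + A·d² with d = y − 1.8421:
  vertical leg: d = 0.75789 in → contributes +5.8817 in⁴
  horizontal leg (remainder): d = -1.6421 in → contributes +2.6014 in⁴
Total I = 8.4831 in⁴.

I_xx ≈ 8.48 in⁴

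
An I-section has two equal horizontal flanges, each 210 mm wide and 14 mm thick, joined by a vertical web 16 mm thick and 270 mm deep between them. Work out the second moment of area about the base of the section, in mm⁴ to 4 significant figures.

I_base ≈ 3.714 × 10⁸ mm⁴

Treat the section as a set of non-overlapping primitives; coordinates are from the bounding-box lower-left.
Bottom flange: 210 × 14, A = 2 940 mm², y = 7 mm, Ī = 48 020 mm⁴.
Web: 16 × 270, A = 4 320 mm², y = 149 mm, Ī = 26 244 000 mm⁴.
Top flange: 210 × 14, A = 2 940 mm², y = 291 mm, Ī = 48 020 mm⁴.
Transfer each piece to the bottom edge using Ī + A·d² with d = y − 0:
  bottom flange: d = 7 mm → contributes +192 080 mm⁴
  web: d = 149 mm → contributes +122 152 320 mm⁴
  top flange: d = 291 mm → contributes +249 010 160 mm⁴
Total I = 371 354 560 mm⁴.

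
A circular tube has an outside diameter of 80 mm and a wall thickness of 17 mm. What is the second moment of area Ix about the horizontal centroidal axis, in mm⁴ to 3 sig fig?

Break the section into simple shapes (no overlaps), measuring from the bottom-left corner of the bounding box.
Outer circle: ⌀80, A = 5026.5 mm², y = 40 mm, Ī = 2 010 619 mm⁴.
Bore (subtracted): ⌀46, A = 1661.9 mm², y = 40 mm, Ī = 219 787 mm⁴.
By symmetry the centroid is at mid-height, ȳ = 40 mm.
All pieces are centred on the horizontal centroidal axis, so I = ΣĪ (holes subtracted) = 1 790 833 mm⁴.

Ix ≈ 1.79 × 10⁶ mm⁴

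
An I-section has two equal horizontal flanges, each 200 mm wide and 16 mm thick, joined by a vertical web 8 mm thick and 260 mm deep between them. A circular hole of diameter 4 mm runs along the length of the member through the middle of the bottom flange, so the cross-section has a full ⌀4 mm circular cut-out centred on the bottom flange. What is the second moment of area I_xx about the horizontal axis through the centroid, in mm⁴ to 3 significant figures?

Treat the section as a set of non-overlapping primitives; coordinates are from the bounding-box lower-left.
Bottom flange: 200 × 16, A = 3 200 mm², y = 8 mm, Ī = 68 267 mm⁴.
Web: 8 × 260, A = 2 080 mm², y = 146 mm, Ī = 11 717 333 mm⁴.
Top flange: 200 × 16, A = 3 200 mm², y = 284 mm, Ī = 68 267 mm⁴.
Hole (subtracted): ⌀4, A = 12.566 mm², y = 8 mm, Ī = 12.566 mm⁴.
Centroid: ȳ = ΣA·y / ΣA = 146.2 mm.
Transfer each piece to the horizontal axis through the centroid using Ī + A·d² with d = y − 146.2:
  bottom flange: d = -138.2 mm → contributes +61 190 083 mm⁴
  web: d = -0.2048 mm → contributes +11 717 421 mm⁴
  top flange: d = 137.8 mm → contributes +60 828 319 mm⁴
  hole: d = -138.2 mm → contributes −240 037 mm⁴
Total I = 133 495 785 mm⁴.

I_xx ≈ 1.33 × 10⁸ mm⁴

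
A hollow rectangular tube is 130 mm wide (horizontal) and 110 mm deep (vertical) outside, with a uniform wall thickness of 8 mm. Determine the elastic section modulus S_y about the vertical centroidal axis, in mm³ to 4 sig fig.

Break the section into simple shapes (no overlaps), measuring from the bottom-left corner of the bounding box.
Outer rectangle: 130 × 110, A = 14 300 mm², x = 65 mm, Ī = 20 139 167 mm⁴.
Inner void (subtracted): 114 × 94, A = 10 716 mm², x = 65 mm, Ī = 11 605 428 mm⁴.
By symmetry the centroid is at mid-width, x̄ = 65 mm.
All pieces are centred on the vertical centroidal axis, so I = ΣĪ (holes subtracted) = 8 533 739 mm⁴.
Extreme fibre distance c = 65 mm; S = I/c = 131 288 mm³.

S_y ≈ 1.313 × 10⁵ mm³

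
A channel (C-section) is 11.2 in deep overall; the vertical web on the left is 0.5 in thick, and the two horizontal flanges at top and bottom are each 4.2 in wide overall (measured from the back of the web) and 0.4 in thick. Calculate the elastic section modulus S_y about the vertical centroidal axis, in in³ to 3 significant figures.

Treat the section as a set of non-overlapping primitives; coordinates are from the bounding-box lower-left.
Web: 0.5 × 11.2, A = 5.6 in², x = 0.25 in, Ī = 0.11667 in⁴.
Top flange (beyond web): 3.7 × 0.4, A = 1.48 in², x = 2.35 in, Ī = 1.6884 in⁴.
Bottom flange (beyond web): 3.7 × 0.4, A = 1.48 in², x = 2.35 in, Ī = 1.6884 in⁴.
Centroid: x̄ = ΣA·x / ΣA = 0.97617 in.
Transfer each piece to the vertical centroidal axis using Ī + A·d² with d = x − 0.97617:
  web: d = -0.72617 in → contributes +3.0697 in⁴
  top flange (beyond web): d = 1.3738 in → contributes +4.4818 in⁴
  bottom flange (beyond web): d = 1.3738 in → contributes +4.4818 in⁴
Total I = 12.033 in⁴.
Extreme fibre distance c = 3.2238 in; S = I/c = 3.7326 in³.

S_y ≈ 3.73 in³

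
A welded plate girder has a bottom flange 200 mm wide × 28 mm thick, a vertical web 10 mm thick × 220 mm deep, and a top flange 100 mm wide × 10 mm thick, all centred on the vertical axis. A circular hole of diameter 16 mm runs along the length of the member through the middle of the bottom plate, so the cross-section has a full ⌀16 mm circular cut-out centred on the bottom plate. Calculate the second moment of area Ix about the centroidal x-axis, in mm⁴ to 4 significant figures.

Split into non-overlapping primitives; take the origin at the lower-left of the bounding box.
Bottom plate: 200 × 28, A = 5 600 mm², y = 14 mm, Ī = 365 867 mm⁴.
Web plate: 10 × 220, A = 2 200 mm², y = 138 mm, Ī = 8 873 333 mm⁴.
Top plate: 100 × 10, A = 1 000 mm², y = 253 mm, Ī = 8333.33 mm⁴.
Hole (subtracted): ⌀16, A = 201.062 mm², y = 14 mm, Ī = 3216.99 mm⁴.
Centroid: ȳ = ΣA·y / ΣA = 73.519 mm.
Transfer each piece to the centroidal x-axis using Ī + A·d² with d = y − 73.519:
  bottom plate: d = -59.519 mm → contributes +20 203 915 mm⁴
  web plate: d = 64.481 mm → contributes +18 020 498 mm⁴
  top plate: d = 179.481 mm → contributes +32 221 771 mm⁴
  hole: d = -59.519 mm → contributes −715 481 mm⁴
Total I = 69 730 704 mm⁴.

Ix ≈ 6.973 × 10⁷ mm⁴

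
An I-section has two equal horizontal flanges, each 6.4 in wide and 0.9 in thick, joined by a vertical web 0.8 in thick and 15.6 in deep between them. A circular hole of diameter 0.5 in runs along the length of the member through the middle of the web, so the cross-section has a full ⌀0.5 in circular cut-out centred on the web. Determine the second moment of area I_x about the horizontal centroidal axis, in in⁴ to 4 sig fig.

I_x ≈ 1038 in⁴

Split into non-overlapping primitives; take the origin at the lower-left of the bounding box.
Bottom flange: 6.4 × 0.9, A = 5.76 in², y = 0.45 in, Ī = 0.3888 in⁴.
Web: 0.8 × 15.6, A = 12.48 in², y = 8.7 in, Ī = 253.094 in⁴.
Top flange: 6.4 × 0.9, A = 5.76 in², y = 16.95 in, Ī = 0.3888 in⁴.
Hole (subtracted): ⌀0.5, A = 0.19635 in², y = 8.7 in, Ī = 0.00306796 in⁴.
By symmetry the centroid is at mid-height, ȳ = 8.7 in.
Transfer each piece to the horizontal centroidal axis using Ī + A·d² with d = y − 8.7:
  bottom flange: d = -8.25 in → contributes +392.429 in⁴
  web: d = 0 in → contributes +253.094 in⁴
  top flange: d = 8.25 in → contributes +392.429 in⁴
  hole: d = 0 in → contributes −0.00306796 in⁴
Total I = 1037.95 in⁴.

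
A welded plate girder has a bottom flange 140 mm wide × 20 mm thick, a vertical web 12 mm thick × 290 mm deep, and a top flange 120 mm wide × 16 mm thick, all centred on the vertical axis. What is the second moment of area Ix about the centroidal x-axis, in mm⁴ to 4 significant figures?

Ix ≈ 1.343 × 10⁸ mm⁴

Decompose the section into non-overlapping parts with the origin at the bottom-left of its bounding rectangle.
Bottom plate: 140 × 20, A = 2 800 mm², y = 10 mm, Ī = 93333.3 mm⁴.
Web plate: 12 × 290, A = 3 480 mm², y = 165 mm, Ī = 24 389 000 mm⁴.
Top plate: 120 × 16, A = 1 920 mm², y = 318 mm, Ī = 40 960 mm⁴.
Centroid: ȳ = ΣA·y / ΣA = 147.898 mm.
Transfer each piece to the centroidal x-axis using Ī + A·d² with d = y − 147.898:
  bottom plate: d = -137.898 mm → contributes +53 337 398 mm⁴
  web plate: d = 17.1024 mm → contributes +25 406 877 mm⁴
  top plate: d = 170.102 mm → contributes +55 595 852 mm⁴
Total I = 134 340 127 mm⁴.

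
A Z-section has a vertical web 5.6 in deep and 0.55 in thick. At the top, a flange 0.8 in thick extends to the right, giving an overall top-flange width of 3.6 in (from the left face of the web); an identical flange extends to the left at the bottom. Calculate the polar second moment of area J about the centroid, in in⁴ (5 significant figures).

J ≈ 56.090 in⁴

Treat the section as a set of non-overlapping primitives; coordinates are from the bounding-box lower-left.
Web: 0.55 × 5.6, A = 3.08 in², y = 2.8 in, Ī = 8.049067 in⁴.
Top flange (beyond web): 3.05 × 0.8, A = 2.44 in², y = 5.2 in, Ī = 0.1301333 in⁴.
Bottom flange (beyond web): 3.05 × 0.8, A = 2.44 in², y = 0.4 in, Ī = 0.1301333 in⁴.
Centroid: ȳ = ΣA·y / ΣA = 2.8 in.
Transfer each piece to the centroidal x-axis using Ī + A·d² with d = y − 2.8:
  web: d = 0 in → contributes +8.049067 in⁴
  top flange (beyond web): d = 2.4 in → contributes +14.18453 in⁴
  bottom flange (beyond web): d = -2.4 in → contributes +14.18453 in⁴
Total I = 36.41813 in⁴.
For the y-axis: x̄ = 3.325 in.
Repeating about the centroidal y-axis gives I_y = 19.67186 in⁴.
Polar second moment: J = I_x + I_y = 56.08999 in⁴.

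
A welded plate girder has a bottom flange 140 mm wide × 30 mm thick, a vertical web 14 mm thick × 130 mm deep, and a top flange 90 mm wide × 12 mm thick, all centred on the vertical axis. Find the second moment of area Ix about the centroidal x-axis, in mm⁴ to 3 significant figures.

Ix ≈ 2.57 × 10⁷ mm⁴

Split into non-overlapping primitives; take the origin at the lower-left of the bounding box.
Bottom plate: 140 × 30, A = 4 200 mm², y = 15 mm, Ī = 315 000 mm⁴.
Web plate: 14 × 130, A = 1 820 mm², y = 95 mm, Ī = 2 563 167 mm⁴.
Top plate: 90 × 12, A = 1 080 mm², y = 166 mm, Ī = 12 960 mm⁴.
Centroid: ȳ = ΣA·y / ΣA = 58.476 mm.
Transfer each piece to the centroidal x-axis using Ī + A·d² with d = y − 58.476:
  bottom plate: d = -43.476 mm → contributes +8 253 703 mm⁴
  web plate: d = 36.524 mm → contributes +4 991 044 mm⁴
  top plate: d = 107.52 mm → contributes +12 499 270 mm⁴
Total I = 25 744 018 mm⁴.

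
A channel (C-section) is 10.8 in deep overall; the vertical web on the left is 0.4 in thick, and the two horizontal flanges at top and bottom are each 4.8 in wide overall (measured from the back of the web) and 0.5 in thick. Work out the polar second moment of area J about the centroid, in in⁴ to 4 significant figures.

Treat the section as a set of non-overlapping primitives; coordinates are from the bounding-box lower-left.
Web: 0.4 × 10.8, A = 4.32 in², y = 5.4 in, Ī = 41.9904 in⁴.
Top flange (beyond web): 4.4 × 0.5, A = 2.2 in², y = 10.55 in, Ī = 0.0458333 in⁴.
Bottom flange (beyond web): 4.4 × 0.5, A = 2.2 in², y = 0.25 in, Ī = 0.0458333 in⁴.
By symmetry the centroid is at mid-height, ȳ = 5.4 in.
Transfer each piece to the centroidal x-axis using Ī + A·d² with d = y − 5.4:
  web: d = 0 in → contributes +41.9904 in⁴
  top flange (beyond web): d = 5.15 in → contributes +58.3953 in⁴
  bottom flange (beyond web): d = -5.15 in → contributes +58.3953 in⁴
Total I = 158.781 in⁴.
For the y-axis: x̄ = 1.41101 in.
Repeating about the centroidal y-axis gives I_y = 19.712 in⁴.
Polar second moment: J = I_x + I_y = 178.493 in⁴.

J ≈ 178.5 in⁴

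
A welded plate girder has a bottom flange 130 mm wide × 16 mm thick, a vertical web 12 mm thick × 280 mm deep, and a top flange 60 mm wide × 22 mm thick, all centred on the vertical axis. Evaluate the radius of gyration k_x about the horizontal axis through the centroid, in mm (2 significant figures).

Break the section into simple shapes (no overlaps), measuring from the bottom-left corner of the bounding box.
Bottom plate: 130 × 16, A = 2 080 mm², y = 8 mm, Ī = 44 373 mm⁴.
Web plate: 12 × 280, A = 3 360 mm², y = 156 mm, Ī = 21 952 000 mm⁴.
Top plate: 60 × 22, A = 1 320 mm², y = 307 mm, Ī = 53 240 mm⁴.
Centroid: ȳ = ΣA·y / ΣA = 139.9 mm.
Transfer each piece to the horizontal axis through the centroid using Ī + A·d² with d = y − 139.9:
  bottom plate: d = -131.9 mm → contributes +36 257 056 mm⁴
  web plate: d = 16.05 mm → contributes +22 817 895 mm⁴
  top plate: d = 167.1 mm → contributes +36 890 203 mm⁴
Total I = 95 965 154 mm⁴.
Radius of gyration: k = √(I/A) = √(95 965 154 / 6 760) = 119.1 mm.

k_x ≈ 120 mm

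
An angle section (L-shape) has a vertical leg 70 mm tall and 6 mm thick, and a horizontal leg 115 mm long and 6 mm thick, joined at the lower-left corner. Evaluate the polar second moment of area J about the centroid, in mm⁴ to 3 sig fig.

Decompose the section into non-overlapping parts with the origin at the bottom-left of its bounding rectangle.
Vertical leg: 6 × 70, A = 420 mm², y = 35 mm, Ī = 171 500 mm⁴.
Horizontal leg (remainder): 109 × 6, A = 654 mm², y = 3 mm, Ī = 1 962 mm⁴.
Centroid: ȳ = ΣA·y / ΣA = 15.514 mm.
Transfer each piece to the centroidal x-axis using Ī + A·d² with d = y − 15.514:
  vertical leg: d = 19.486 mm → contributes +330 976 mm⁴
  horizontal leg (remainder): d = -12.514 mm → contributes +104 378 mm⁴
Total I = 435 354 mm⁴.
For the y-axis: x̄ = 38.014 mm.
Repeating about the centroidal y-axis gives I_y = 1 494 362 mm⁴.
Polar second moment: J = I_x + I_y = 1 929 716 mm⁴.

J ≈ 1.93 × 10⁶ mm⁴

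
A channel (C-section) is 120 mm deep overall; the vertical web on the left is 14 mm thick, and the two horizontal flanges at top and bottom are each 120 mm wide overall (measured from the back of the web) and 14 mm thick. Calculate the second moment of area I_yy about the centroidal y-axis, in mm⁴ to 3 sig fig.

Decompose the section into non-overlapping parts with the origin at the bottom-left of its bounding rectangle.
Web: 14 × 120, A = 1 680 mm², x = 7 mm, Ī = 27 440 mm⁴.
Top flange (beyond web): 106 × 14, A = 1 484 mm², x = 67 mm, Ī = 1 389 519 mm⁴.
Bottom flange (beyond web): 106 × 14, A = 1 484 mm², x = 67 mm, Ī = 1 389 519 mm⁴.
Centroid: x̄ = ΣA·x / ΣA = 45.313 mm.
Transfer each piece to the centroidal y-axis using Ī + A·d² with d = x − 45.313:
  web: d = -38.313 mm → contributes +2 493 521 mm⁴
  top flange (beyond web): d = 21.687 mm → contributes +2 087 466 mm⁴
  bottom flange (beyond web): d = 21.687 mm → contributes +2 087 466 mm⁴
Total I = 6 668 453 mm⁴.

I_yy ≈ 6.67 × 10⁶ mm⁴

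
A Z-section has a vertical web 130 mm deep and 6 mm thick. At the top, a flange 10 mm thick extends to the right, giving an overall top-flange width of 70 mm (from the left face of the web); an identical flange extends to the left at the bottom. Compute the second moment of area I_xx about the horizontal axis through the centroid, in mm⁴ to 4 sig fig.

Split into non-overlapping primitives; take the origin at the lower-left of the bounding box.
Web: 6 × 130, A = 780 mm², y = 65 mm, Ī = 1 098 500 mm⁴.
Top flange (beyond web): 64 × 10, A = 640 mm², y = 125 mm, Ī = 5333.33 mm⁴.
Bottom flange (beyond web): 64 × 10, A = 640 mm², y = 5 mm, Ī = 5333.33 mm⁴.
Centroid: ȳ = ΣA·y / ΣA = 65 mm.
Transfer each piece to the horizontal axis through the centroid using Ī + A·d² with d = y − 65:
  web: d = 0 mm → contributes +1 098 500 mm⁴
  top flange (beyond web): d = 60 mm → contributes +2 309 333 mm⁴
  bottom flange (beyond web): d = -60 mm → contributes +2 309 333 mm⁴
Total I = 5 717 167 mm⁴.

I_xx ≈ 5.717 × 10⁶ mm⁴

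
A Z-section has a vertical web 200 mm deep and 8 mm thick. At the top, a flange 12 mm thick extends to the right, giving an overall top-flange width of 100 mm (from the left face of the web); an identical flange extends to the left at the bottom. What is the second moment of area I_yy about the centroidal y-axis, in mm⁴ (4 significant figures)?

I_yy ≈ 7.086 × 10⁶ mm⁴

Split into non-overlapping primitives; take the origin at the lower-left of the bounding box.
Web: 8 × 200, A = 1 600 mm², x = 96 mm, Ī = 8533.33 mm⁴.
Top flange (beyond web): 92 × 12, A = 1 104 mm², x = 146 mm, Ī = 778 688 mm⁴.
Bottom flange (beyond web): 92 × 12, A = 1 104 mm², x = 46 mm, Ī = 778 688 mm⁴.
Centroid: x̄ = ΣA·x / ΣA = 96 mm.
Transfer each piece to the centroidal y-axis using Ī + A·d² with d = x − 96:
  web: d = 0 mm → contributes +8533.33 mm⁴
  top flange (beyond web): d = 50 mm → contributes +3 538 688 mm⁴
  bottom flange (beyond web): d = -50 mm → contributes +3 538 688 mm⁴
Total I = 7 085 909 mm⁴.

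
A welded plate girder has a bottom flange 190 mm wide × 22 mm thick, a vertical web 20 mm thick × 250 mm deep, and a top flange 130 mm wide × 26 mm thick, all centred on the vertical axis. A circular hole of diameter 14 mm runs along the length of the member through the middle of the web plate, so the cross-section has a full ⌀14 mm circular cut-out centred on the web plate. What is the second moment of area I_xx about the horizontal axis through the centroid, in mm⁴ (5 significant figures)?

I_xx ≈ 1.6724 × 10⁸ mm⁴

Treat the section as a set of non-overlapping primitives; coordinates are from the bounding-box lower-left.
Bottom plate: 190 × 22, A = 4 180 mm², y = 11 mm, Ī = 168593.3 mm⁴.
Web plate: 20 × 250, A = 5 000 mm², y = 147 mm, Ī = 26 041 667 mm⁴.
Top plate: 130 × 26, A = 3 380 mm², y = 285 mm, Ī = 190406.7 mm⁴.
Hole (subtracted): ⌀14, A = 153.938 mm², y = 147 mm, Ī = 1885.741 mm⁴.
Centroid: ȳ = ΣA·y / ΣA = 138.775 mm.
Transfer each piece to the horizontal axis through the centroid using Ī + A·d² with d = y − 138.775:
  bottom plate: d = -127.775 mm → contributes +68 413 145 mm⁴
  web plate: d = 8.225011 mm → contributes +26 379 921 mm⁴
  top plate: d = 146.225 mm → contributes +72 460 735 mm⁴
  hole: d = 8.225011 mm → contributes −12299.77 mm⁴
Total I = 167 241 501 mm⁴.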